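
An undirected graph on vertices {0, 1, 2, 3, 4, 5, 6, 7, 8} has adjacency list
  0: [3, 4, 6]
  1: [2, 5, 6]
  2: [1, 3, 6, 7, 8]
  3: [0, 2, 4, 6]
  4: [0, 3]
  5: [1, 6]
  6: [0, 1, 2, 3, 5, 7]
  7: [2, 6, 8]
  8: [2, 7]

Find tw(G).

A width-2 tree decomposition is:
Bags: B1 = {1, 2, 6}  B2 = {2, 6, 7}  B3 = {1, 5, 6}  B4 = {2, 3, 6}  B5 = {0, 3, 6}  B6 = {0, 3, 4}  B7 = {2, 7, 8}
Tree: B1–B2, B1–B3, B2–B4, B4–B5, B5–B6, B2–B7
The largest bag has 3 vertices, giving width 2; this decomposition certifies tw(G) ≤ 2. For the lower bound, the 3 vertices {2, 7, 8} are pairwise adjacent, and any tree decomposition puts a clique entirely inside one bag — forcing width ≥ 2. The upper and lower bounds meet at 2, so that is the treewidth.

2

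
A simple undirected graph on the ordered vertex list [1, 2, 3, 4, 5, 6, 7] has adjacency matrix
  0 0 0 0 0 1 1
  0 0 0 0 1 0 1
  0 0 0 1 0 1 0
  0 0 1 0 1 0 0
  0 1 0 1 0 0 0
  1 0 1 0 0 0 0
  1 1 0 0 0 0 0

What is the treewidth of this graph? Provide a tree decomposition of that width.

Treewidth 2.
Bags: B1 = {1, 3, 6}  B2 = {1, 3, 4}  B3 = {1, 4, 5}  B4 = {1, 2, 5}  B5 = {1, 2, 7}
Tree: B1–B2, B2–B3, B3–B4, B4–B5

Every bag has size at most 3, so the width is 3 − 1 = 2 and tw(G) ≤ 2. The edges 1–6–3–4–5–2–7–1 form a cycle, so G is not a tree and its treewidth is at least 2. The upper and lower bounds meet at 2, so that is the treewidth.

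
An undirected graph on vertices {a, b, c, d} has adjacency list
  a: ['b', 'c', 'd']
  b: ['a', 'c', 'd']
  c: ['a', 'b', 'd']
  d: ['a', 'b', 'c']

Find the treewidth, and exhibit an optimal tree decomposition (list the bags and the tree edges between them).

Treewidth 3.
One optimal decomposition is:
Bags: B1 = {a, b, c, d}
Tree: (single bag)

A single bag containing all 4 vertices is trivially a valid decomposition of width 3. On the other hand G contains the 4-clique {a, b, c, d}. A clique must lie in a single bag of any decomposition, so no decomposition can have width below 3. The upper and lower bounds meet at 3, so that is the treewidth.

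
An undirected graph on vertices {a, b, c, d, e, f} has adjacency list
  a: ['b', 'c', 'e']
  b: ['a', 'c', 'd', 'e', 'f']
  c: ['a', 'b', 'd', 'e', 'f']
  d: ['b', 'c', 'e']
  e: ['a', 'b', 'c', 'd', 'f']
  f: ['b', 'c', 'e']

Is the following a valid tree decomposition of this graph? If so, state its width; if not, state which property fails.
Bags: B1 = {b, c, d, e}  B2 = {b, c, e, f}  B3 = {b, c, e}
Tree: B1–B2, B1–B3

A tree decomposition must satisfy three properties: every vertex lies in some bag; for every edge, both endpoints lie together in some bag; and for every vertex, the bags containing it form a connected subtree. Here vertex a appears in no bag, so the decomposition is invalid.

No — vertex a appears in no bag.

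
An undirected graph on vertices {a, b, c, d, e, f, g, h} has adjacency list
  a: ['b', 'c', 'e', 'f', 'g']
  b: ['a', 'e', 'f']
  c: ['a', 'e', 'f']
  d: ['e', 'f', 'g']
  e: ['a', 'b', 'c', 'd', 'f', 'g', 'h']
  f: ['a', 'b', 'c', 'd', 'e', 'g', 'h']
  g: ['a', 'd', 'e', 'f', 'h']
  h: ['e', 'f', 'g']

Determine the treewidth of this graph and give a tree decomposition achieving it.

Treewidth 3.
One such decomposition:
Bags: B1 = {a, e, f, g}  B2 = {a, b, e, f}  B3 = {d, e, f, g}  B4 = {a, c, e, f}  B5 = {e, f, g, h}
Tree: B1–B2, B1–B3, B1–B4, B3–B5

Each bag holds 4 vertices, so the decomposition has width 3, which upper-bounds the treewidth. Conversely, {d, e, f, g} is a clique of size 4, and the vertices of any clique must share a bag in every tree decomposition; so some bag has ≥ 4 vertices and tw(G) ≥ 3. Hence tw(G) = 3 exactly.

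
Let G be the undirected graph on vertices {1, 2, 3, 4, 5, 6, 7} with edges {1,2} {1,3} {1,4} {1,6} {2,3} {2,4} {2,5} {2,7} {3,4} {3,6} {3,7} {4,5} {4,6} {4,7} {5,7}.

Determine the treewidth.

3

A width-3 tree decomposition is:
Bags: B1 = {2, 3, 4, 7}  B2 = {1, 2, 3, 4}  B3 = {2, 4, 5, 7}  B4 = {1, 3, 4, 6}
Tree: B1–B2, B1–B3, B2–B4
Each bag holds 4 vertices, so the decomposition has width 3, which upper-bounds the treewidth. On the other hand G contains the 4-clique {1, 2, 3, 4}. A clique must lie in a single bag of any decomposition, so no decomposition can have width below 3. Therefore the treewidth is 3.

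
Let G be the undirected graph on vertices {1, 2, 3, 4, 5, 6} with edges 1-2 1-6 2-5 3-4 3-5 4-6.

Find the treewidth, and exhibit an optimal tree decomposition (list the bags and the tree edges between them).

Treewidth 2.
One such decomposition:
Bags: B1 = {3, 4, 5}  B2 = {4, 5, 6}  B3 = {1, 5, 6}  B4 = {1, 2, 5}
Tree: B1–B2, B2–B3, B3–B4

Every bag has size at most 3, so the width is 3 − 1 = 2 and tw(G) ≤ 2. For the lower bound, G contains the cycle 5–3–4–6–1–2–5, so G is not a forest; only forests have treewidth ≤ 1, hence tw(G) ≥ 2. The upper and lower bounds meet at 2, so that is the treewidth.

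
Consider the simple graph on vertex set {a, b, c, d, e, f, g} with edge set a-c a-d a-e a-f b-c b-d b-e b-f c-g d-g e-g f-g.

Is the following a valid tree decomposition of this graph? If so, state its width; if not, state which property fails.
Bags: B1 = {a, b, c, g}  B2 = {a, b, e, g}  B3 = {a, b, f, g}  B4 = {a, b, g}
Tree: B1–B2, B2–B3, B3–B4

No — vertex d appears in no bag.

A tree decomposition must satisfy three properties: every vertex lies in some bag; for every edge, both endpoints lie together in some bag; and for every vertex, the bags containing it form a connected subtree. Here vertex d appears in no bag, so the decomposition is invalid.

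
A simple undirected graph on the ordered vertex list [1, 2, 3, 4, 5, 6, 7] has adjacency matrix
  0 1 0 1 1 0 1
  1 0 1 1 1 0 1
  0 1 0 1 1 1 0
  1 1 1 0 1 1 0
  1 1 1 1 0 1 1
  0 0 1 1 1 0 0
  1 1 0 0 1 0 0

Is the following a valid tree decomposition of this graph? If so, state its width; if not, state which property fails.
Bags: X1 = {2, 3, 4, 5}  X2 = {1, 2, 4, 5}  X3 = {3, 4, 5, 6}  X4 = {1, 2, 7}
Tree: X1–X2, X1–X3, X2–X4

No — edge (5,7) lies in no bag.

A tree decomposition must satisfy three properties: every vertex lies in some bag; for every edge, both endpoints lie together in some bag; and for every vertex, the bags containing it form a connected subtree. Here edge (5,7) lies in no bag, so the decomposition is invalid.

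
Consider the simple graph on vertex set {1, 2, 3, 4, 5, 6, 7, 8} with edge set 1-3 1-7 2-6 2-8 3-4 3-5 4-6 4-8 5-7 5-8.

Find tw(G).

A width-2 tree decomposition is:
Bags: B1 = {1, 5, 7}  B2 = {1, 3, 5}  B3 = {3, 5, 8}  B4 = {3, 4, 8}  B5 = {2, 4, 8}  B6 = {2, 4, 6}
Tree: B1–B2, B2–B3, B3–B4, B4–B5, B5–B6
The largest bag has 3 vertices, giving width 2; this decomposition certifies tw(G) ≤ 2. Since 7–1–3–5–7 is a cycle in G, G is not acyclic. Forests are exactly the graphs of treewidth ≤ 1, so tw(G) ≥ 2. Therefore the treewidth is 2.

2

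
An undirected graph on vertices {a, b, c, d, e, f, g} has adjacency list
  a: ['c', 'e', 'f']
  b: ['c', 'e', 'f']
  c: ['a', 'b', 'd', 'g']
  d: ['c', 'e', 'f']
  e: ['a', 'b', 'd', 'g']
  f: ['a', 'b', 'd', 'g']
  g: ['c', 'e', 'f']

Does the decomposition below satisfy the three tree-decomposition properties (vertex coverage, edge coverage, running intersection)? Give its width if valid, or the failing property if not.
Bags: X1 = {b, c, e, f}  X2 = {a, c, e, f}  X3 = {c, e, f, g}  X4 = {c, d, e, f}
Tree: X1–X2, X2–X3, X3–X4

Yes; width 3.

Checking the three conditions: (i) the bags cover all of {a, b, c, d, e, f, g}; (ii) for each edge, some bag contains both endpoints; (iii) the bags containing any fixed vertex form a subtree. All hold, so the decomposition is valid with width 4 − 1 = 3.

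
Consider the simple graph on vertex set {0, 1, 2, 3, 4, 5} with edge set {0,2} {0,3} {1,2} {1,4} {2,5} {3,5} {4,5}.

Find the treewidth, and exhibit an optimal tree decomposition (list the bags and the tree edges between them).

Treewidth 2.
One optimal decomposition is:
Bags: B1 = {1, 4, 5}  B2 = {1, 2, 5}  B3 = {2, 3, 5}  B4 = {0, 2, 3}
Tree: B1–B2, B2–B3, B3–B4

Every bag has size at most 3, so the width is 3 − 1 = 2 and tw(G) ≤ 2. For the lower bound, G contains the cycle 4–1–2–5–4, so G is not a forest; only forests have treewidth ≤ 1, hence tw(G) ≥ 2. Therefore the treewidth is 2.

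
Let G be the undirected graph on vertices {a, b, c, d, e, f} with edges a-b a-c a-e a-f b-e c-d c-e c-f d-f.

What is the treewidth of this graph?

A width-2 tree decomposition is:
Bags: B1 = {a, c, f}  B2 = {c, d, f}  B3 = {a, c, e}  B4 = {a, b, e}
Tree: B1–B2, B1–B3, B3–B4
The largest bag has 3 vertices, giving width 2; this decomposition certifies tw(G) ≤ 2. For the lower bound, the 3 vertices {a, c, e} are pairwise adjacent, and any tree decomposition puts a clique entirely inside one bag — forcing width ≥ 2. The upper and lower bounds meet at 2, so that is the treewidth.

2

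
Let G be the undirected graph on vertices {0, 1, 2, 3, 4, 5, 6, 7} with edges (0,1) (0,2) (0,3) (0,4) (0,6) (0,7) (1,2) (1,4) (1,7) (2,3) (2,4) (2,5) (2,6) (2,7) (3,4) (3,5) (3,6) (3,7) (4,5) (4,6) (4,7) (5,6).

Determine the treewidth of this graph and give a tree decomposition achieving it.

Treewidth 4.
One such decomposition:
Bags: B1 = {0, 2, 3, 4, 6}  B2 = {0, 2, 3, 4, 7}  B3 = {0, 1, 2, 4, 7}  B4 = {2, 3, 4, 5, 6}
Tree: B1–B2, B2–B3, B1–B4

Every bag has size at most 5, so the width is 5 − 1 = 4 and tw(G) ≤ 4. On the other hand G contains the 5-clique {0, 1, 2, 4, 7}. A clique must lie in a single bag of any decomposition, so no decomposition can have width below 4. Hence tw(G) = 4 exactly.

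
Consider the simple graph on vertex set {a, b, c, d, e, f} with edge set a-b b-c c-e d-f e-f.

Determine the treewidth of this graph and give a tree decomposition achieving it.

Treewidth 1.
Bags: B1 = {d, f}  B2 = {e, f}  B3 = {c, e}  B4 = {b, c}  B5 = {a, b}
Tree: B1–B2, B2–B3, B3–B4, B4–B5

The largest bag has 2 vertices, giving width 1; this decomposition certifies tw(G) ≤ 1. G has an edge, so its treewidth is at least 1. The upper and lower bounds meet at 1, so that is the treewidth.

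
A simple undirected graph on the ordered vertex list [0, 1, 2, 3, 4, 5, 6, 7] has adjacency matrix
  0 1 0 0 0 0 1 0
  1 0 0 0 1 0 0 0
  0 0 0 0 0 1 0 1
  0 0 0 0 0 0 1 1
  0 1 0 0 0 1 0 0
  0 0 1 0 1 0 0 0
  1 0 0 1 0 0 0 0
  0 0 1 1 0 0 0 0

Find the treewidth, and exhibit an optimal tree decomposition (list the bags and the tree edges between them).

Treewidth 2.
One such decomposition:
Bags: B1 = {2, 3, 7}  B2 = {2, 3, 6}  B3 = {0, 2, 6}  B4 = {0, 1, 2}  B5 = {1, 2, 4}  B6 = {2, 4, 5}
Tree: B1–B2, B2–B3, B3–B4, B4–B5, B5–B6

Each bag holds 3 vertices, so the decomposition has width 2, which upper-bounds the treewidth. For the lower bound, G contains the cycle 2–7–3–6–0–1–4–5–2, so G is not a forest; only forests have treewidth ≤ 1, hence tw(G) ≥ 2. Therefore the treewidth is 2.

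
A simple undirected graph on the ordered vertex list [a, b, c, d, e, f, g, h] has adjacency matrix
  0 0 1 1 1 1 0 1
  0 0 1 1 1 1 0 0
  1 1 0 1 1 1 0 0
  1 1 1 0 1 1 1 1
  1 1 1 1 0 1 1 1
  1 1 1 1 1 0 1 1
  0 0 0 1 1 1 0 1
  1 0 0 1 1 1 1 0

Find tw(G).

4

A width-4 tree decomposition is:
Bags: B1 = {a, c, d, e, f}  B2 = {a, d, e, f, h}  B3 = {d, e, f, g, h}  B4 = {b, c, d, e, f}
Tree: B1–B2, B2–B3, B1–B4
Every bag has size at most 5, so the width is 5 − 1 = 4 and tw(G) ≤ 4. For the lower bound, the 5 vertices {d, e, f, g, h} are pairwise adjacent, and any tree decomposition puts a clique entirely inside one bag — forcing width ≥ 4. The upper and lower bounds meet at 4, so that is the treewidth.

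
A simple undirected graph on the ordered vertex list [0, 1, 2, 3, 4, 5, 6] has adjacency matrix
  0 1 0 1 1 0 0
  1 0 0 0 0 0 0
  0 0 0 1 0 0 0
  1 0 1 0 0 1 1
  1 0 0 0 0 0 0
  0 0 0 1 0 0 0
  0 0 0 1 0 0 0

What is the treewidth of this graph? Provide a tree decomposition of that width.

Treewidth 1.
One optimal decomposition is:
Bags: B1 = {2, 3}  B2 = {3, 6}  B3 = {0, 3}  B4 = {3, 5}  B5 = {0, 1}  B6 = {0, 4}
Tree: B1–B2, B1–B3, B1–B4, B3–B5, B5–B6

Every bag has size at most 2, so the width is 2 − 1 = 1 and tw(G) ≤ 1. G has an edge, so its treewidth is at least 1. The upper and lower bounds meet at 1, so that is the treewidth.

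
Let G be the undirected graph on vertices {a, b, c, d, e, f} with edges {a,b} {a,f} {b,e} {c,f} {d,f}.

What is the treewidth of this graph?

A width-1 tree decomposition is:
Bags: B1 = {a, f}  B2 = {a, b}  B3 = {c, f}  B4 = {b, e}  B5 = {d, f}
Tree: B1–B2, B1–B3, B2–B4, B3–B5
The largest bag has 2 vertices, giving width 1; this decomposition certifies tw(G) ≤ 1. G has an edge, so its treewidth is at least 1. Therefore the treewidth is 1.

1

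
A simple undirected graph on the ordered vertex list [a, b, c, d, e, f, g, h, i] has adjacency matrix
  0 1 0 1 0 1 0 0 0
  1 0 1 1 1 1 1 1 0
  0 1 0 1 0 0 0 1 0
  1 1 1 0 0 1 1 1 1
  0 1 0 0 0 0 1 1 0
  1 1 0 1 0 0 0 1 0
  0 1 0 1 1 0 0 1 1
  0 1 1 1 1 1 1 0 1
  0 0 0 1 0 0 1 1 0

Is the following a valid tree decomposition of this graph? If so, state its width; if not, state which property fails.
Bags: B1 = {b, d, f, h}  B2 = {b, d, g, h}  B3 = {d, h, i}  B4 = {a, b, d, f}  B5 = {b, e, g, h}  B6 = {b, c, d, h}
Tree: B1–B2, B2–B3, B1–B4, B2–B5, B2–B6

A tree decomposition must satisfy three properties: every vertex lies in some bag; for every edge, both endpoints lie together in some bag; and for every vertex, the bags containing it form a connected subtree. Here edge (g,i) lies in no bag, so the decomposition is invalid.

No — edge (g,i) lies in no bag.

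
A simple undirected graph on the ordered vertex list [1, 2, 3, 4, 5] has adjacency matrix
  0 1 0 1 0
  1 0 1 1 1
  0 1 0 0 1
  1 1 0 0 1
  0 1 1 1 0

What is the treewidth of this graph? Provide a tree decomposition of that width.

Each bag holds 3 vertices, so the decomposition has width 2, which upper-bounds the treewidth. On the other hand G contains the 3-clique {2, 3, 5}. A clique must lie in a single bag of any decomposition, so no decomposition can have width below 2. Hence tw(G) = 2 exactly.

Treewidth 2.
Bags: B1 = {2, 3, 5}  B2 = {2, 4, 5}  B3 = {1, 2, 4}
Tree: B1–B2, B2–B3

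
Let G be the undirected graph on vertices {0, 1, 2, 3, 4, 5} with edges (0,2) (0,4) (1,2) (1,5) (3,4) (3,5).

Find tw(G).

A width-2 tree decomposition is:
Bags: B1 = {0, 2, 4}  B2 = {1, 2, 4}  B3 = {1, 4, 5}  B4 = {3, 4, 5}
Tree: B1–B2, B2–B3, B3–B4
The largest bag has 3 vertices, giving width 2; this decomposition certifies tw(G) ≤ 2. For the lower bound, G contains the cycle 4–0–2–1–5–3–4, so G is not a forest; only forests have treewidth ≤ 1, hence tw(G) ≥ 2. Combining the bounds, tw(G) = 2.

2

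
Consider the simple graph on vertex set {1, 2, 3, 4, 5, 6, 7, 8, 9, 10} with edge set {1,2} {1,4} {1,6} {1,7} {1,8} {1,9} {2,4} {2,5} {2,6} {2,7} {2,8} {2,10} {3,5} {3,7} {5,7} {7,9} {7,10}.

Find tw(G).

A width-2 tree decomposition is:
Bags: B1 = {1, 2, 7}  B2 = {2, 5, 7}  B3 = {1, 2, 6}  B4 = {3, 5, 7}  B5 = {1, 7, 9}  B6 = {1, 2, 4}  B7 = {2, 7, 10}  B8 = {1, 2, 8}
Tree: B1–B2, B1–B3, B2–B4, B1–B5, B1–B6, B2–B7, B3–B8
Every bag has size at most 3, so the width is 3 − 1 = 2 and tw(G) ≤ 2. Conversely, {1, 7, 9} is a clique of size 3, and the vertices of any clique must share a bag in every tree decomposition; so some bag has ≥ 3 vertices and tw(G) ≥ 2. The upper and lower bounds meet at 2, so that is the treewidth.

2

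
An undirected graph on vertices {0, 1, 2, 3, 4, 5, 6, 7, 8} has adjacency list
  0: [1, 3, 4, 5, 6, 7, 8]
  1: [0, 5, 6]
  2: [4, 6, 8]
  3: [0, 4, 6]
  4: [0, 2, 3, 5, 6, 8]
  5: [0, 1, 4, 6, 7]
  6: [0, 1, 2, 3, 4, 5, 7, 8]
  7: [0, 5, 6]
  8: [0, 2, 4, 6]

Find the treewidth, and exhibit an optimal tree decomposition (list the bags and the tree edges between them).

Treewidth 3.
One optimal decomposition is:
Bags: B1 = {0, 5, 6, 7}  B2 = {0, 1, 5, 6}  B3 = {0, 4, 5, 6}  B4 = {0, 4, 6, 8}  B5 = {2, 4, 6, 8}  B6 = {0, 3, 4, 6}
Tree: B1–B2, B2–B3, B3–B4, B4–B5, B3–B6

Each bag holds 4 vertices, so the decomposition has width 3, which upper-bounds the treewidth. On the other hand G contains the 4-clique {0, 1, 5, 6}. A clique must lie in a single bag of any decomposition, so no decomposition can have width below 3. The upper and lower bounds meet at 3, so that is the treewidth.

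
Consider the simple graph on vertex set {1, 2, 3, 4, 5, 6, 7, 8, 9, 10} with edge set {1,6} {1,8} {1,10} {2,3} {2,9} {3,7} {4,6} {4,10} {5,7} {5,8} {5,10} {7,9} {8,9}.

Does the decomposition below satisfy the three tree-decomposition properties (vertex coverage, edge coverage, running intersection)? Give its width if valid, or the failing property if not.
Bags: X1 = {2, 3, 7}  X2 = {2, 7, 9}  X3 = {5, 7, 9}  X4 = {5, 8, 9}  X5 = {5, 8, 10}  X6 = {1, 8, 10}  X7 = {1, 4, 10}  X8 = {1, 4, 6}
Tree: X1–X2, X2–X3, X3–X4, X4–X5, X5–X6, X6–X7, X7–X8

Vertex coverage: the bags together contain {1, 2, 3, 4, 5, 6, 7, 8, 9, 10}, the full vertex set. Edge coverage: each edge of G has both endpoints in at least one bag. Running intersection: for every vertex, the bags containing it form a connected subtree. All three properties hold, so this is a valid tree decomposition of width max|bag| − 1 = 2, and hence tw(G) ≤ 2.

Yes; width 2.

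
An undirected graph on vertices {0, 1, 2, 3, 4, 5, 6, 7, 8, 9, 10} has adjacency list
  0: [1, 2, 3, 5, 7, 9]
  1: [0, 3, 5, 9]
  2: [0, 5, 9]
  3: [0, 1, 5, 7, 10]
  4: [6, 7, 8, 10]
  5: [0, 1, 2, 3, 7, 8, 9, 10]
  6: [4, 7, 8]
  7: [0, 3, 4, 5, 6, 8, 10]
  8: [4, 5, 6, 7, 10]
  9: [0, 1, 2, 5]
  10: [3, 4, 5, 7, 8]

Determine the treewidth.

3

A width-3 tree decomposition is:
Bags: B1 = {0, 1, 5, 9}  B2 = {0, 1, 3, 5}  B3 = {0, 2, 5, 9}  B4 = {0, 3, 5, 7}  B5 = {3, 5, 7, 10}  B6 = {5, 7, 8, 10}  B7 = {4, 7, 8, 10}  B8 = {4, 6, 7, 8}
Tree: B1–B2, B1–B3, B2–B4, B4–B5, B5–B6, B6–B7, B7–B8
The largest bag has 4 vertices, giving width 3; this decomposition certifies tw(G) ≤ 3. For the lower bound, the 4 vertices {4, 7, 8, 10} are pairwise adjacent, and any tree decomposition puts a clique entirely inside one bag — forcing width ≥ 3. Therefore the treewidth is 3.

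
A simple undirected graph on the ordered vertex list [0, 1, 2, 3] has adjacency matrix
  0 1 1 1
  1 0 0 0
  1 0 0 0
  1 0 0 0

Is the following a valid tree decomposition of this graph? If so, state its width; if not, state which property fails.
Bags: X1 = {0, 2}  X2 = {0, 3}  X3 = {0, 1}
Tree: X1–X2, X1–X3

Every vertex of G appears in some bag (union = {0, 1, 2, 3}); every edge is covered by a bag; and for each vertex v the set of bags containing v is connected in the bag tree. The decomposition is therefore valid. The largest bag has 2 vertices, so the width is 1.

Yes; width 1.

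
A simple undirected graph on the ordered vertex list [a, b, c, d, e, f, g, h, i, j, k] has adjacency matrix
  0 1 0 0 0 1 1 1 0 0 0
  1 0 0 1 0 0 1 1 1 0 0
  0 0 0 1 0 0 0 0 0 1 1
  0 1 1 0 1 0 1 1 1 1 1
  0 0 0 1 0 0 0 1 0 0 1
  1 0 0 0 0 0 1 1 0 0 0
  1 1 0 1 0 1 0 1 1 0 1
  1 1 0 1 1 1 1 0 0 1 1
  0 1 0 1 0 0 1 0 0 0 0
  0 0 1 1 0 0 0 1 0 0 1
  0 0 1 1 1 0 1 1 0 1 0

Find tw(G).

A width-3 tree decomposition is:
Bags: B1 = {d, h, j, k}  B2 = {d, g, h, k}  B3 = {b, d, g, h}  B4 = {c, d, j, k}  B5 = {a, b, g, h}  B6 = {d, e, h, k}  B7 = {a, f, g, h}  B8 = {b, d, g, i}
Tree: B1–B2, B2–B3, B1–B4, B3–B5, B1–B6, B5–B7, B3–B8
Every bag has size at most 4, so the width is 4 − 1 = 3 and tw(G) ≤ 3. On the other hand G contains the 4-clique {d, g, h, k}. A clique must lie in a single bag of any decomposition, so no decomposition can have width below 3. Hence tw(G) = 3 exactly.

3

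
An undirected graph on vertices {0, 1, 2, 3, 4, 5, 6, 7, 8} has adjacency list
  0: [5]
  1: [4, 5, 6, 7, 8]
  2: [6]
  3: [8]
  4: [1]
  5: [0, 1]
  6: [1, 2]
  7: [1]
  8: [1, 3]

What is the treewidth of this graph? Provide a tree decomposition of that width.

Treewidth 1.
Bags: B1 = {1, 8}  B2 = {3, 8}  B3 = {1, 6}  B4 = {1, 5}  B5 = {2, 6}  B6 = {1, 4}  B7 = {0, 5}  B8 = {1, 7}
Tree: B1–B2, B1–B3, B1–B4, B3–B5, B1–B6, B4–B7, B1–B8

Each bag holds 2 vertices, so the decomposition has width 1, which upper-bounds the treewidth. G has an edge, so its treewidth is at least 1. Combining the bounds, tw(G) = 1.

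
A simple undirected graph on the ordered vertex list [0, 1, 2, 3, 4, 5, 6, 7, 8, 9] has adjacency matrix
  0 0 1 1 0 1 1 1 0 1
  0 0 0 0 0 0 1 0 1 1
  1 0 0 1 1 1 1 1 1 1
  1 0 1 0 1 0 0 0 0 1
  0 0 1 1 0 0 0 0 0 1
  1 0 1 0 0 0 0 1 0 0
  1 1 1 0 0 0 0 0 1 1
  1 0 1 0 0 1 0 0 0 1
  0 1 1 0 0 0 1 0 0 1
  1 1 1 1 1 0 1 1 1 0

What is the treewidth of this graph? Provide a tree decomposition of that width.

Every bag has size at most 4, so the width is 4 − 1 = 3 and tw(G) ≤ 3. Conversely, {1, 6, 8, 9} is a clique of size 4, and the vertices of any clique must share a bag in every tree decomposition; so some bag has ≥ 4 vertices and tw(G) ≥ 3. Therefore the treewidth is 3.

Treewidth 3.
One optimal decomposition is:
Bags: B1 = {0, 2, 7, 9}  B2 = {0, 2, 6, 9}  B3 = {0, 2, 5, 7}  B4 = {2, 6, 8, 9}  B5 = {0, 2, 3, 9}  B6 = {1, 6, 8, 9}  B7 = {2, 3, 4, 9}
Tree: B1–B2, B1–B3, B2–B4, B1–B5, B4–B6, B5–B7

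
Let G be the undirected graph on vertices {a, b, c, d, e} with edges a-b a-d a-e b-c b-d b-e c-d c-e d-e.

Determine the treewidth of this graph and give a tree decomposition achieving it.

Treewidth 3.
One optimal decomposition is:
Bags: B1 = {a, b, d, e}  B2 = {b, c, d, e}
Tree: B1–B2

Each bag holds 4 vertices, so the decomposition has width 3, which upper-bounds the treewidth. Conversely, {b, c, d, e} is a clique of size 4, and the vertices of any clique must share a bag in every tree decomposition; so some bag has ≥ 4 vertices and tw(G) ≥ 3. The upper and lower bounds meet at 3, so that is the treewidth.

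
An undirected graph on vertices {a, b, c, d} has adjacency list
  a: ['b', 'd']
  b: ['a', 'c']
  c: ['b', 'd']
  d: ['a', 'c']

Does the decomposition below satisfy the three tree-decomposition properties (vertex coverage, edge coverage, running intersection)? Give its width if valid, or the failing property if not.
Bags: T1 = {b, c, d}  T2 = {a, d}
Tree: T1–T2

No — edge (b,a) lies in no bag.

A tree decomposition must satisfy three properties: every vertex lies in some bag; for every edge, both endpoints lie together in some bag; and for every vertex, the bags containing it form a connected subtree. Here edge (b,a) lies in no bag, so the decomposition is invalid.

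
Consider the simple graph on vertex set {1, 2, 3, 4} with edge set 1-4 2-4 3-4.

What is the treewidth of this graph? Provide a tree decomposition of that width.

The largest bag has 2 vertices, giving width 1; this decomposition certifies tw(G) ≤ 1. G has an edge, so its treewidth is at least 1. Combining the bounds, tw(G) = 1.

Treewidth 1.
Bags: B1 = {3, 4}  B2 = {1, 4}  B3 = {2, 4}
Tree: B1–B2, B2–B3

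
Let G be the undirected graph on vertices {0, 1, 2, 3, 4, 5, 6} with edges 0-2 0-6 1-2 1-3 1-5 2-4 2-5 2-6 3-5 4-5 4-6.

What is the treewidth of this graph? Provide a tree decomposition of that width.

Treewidth 2.
One optimal decomposition is:
Bags: B1 = {2, 4, 6}  B2 = {2, 4, 5}  B3 = {1, 2, 5}  B4 = {1, 3, 5}  B5 = {0, 2, 6}
Tree: B1–B2, B2–B3, B3–B4, B1–B5

Each bag holds 3 vertices, so the decomposition has width 2, which upper-bounds the treewidth. For the lower bound, the 3 vertices {0, 2, 6} are pairwise adjacent, and any tree decomposition puts a clique entirely inside one bag — forcing width ≥ 2. Combining the bounds, tw(G) = 2.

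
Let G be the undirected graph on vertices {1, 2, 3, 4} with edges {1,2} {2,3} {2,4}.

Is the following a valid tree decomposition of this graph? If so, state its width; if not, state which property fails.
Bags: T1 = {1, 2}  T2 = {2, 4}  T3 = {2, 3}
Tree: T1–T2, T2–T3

Checking the three conditions: (i) the bags cover all of {1, 2, 3, 4}; (ii) for each edge, some bag contains both endpoints; (iii) the bags containing any fixed vertex form a subtree. All hold, so the decomposition is valid with width 2 − 1 = 1.

Yes; width 1.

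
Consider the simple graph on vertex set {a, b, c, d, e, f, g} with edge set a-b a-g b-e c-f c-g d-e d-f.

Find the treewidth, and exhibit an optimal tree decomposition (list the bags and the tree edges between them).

Treewidth 2.
Bags: B1 = {a, b, g}  B2 = {b, e, g}  B3 = {d, e, g}  B4 = {d, f, g}  B5 = {c, f, g}
Tree: B1–B2, B2–B3, B3–B4, B4–B5

Every bag has size at most 3, so the width is 3 − 1 = 2 and tw(G) ≤ 2. The edges g–a–b–e–d–f–c–g form a cycle, so G is not a tree and its treewidth is at least 2. The upper and lower bounds meet at 2, so that is the treewidth.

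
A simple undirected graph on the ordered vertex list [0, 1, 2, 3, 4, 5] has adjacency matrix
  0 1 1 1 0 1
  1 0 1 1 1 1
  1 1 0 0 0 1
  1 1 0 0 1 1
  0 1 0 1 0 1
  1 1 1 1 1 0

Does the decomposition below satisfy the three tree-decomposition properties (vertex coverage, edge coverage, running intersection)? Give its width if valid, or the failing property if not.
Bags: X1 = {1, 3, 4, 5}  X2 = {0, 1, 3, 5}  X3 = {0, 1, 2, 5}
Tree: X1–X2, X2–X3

Every vertex of G appears in some bag (union = {0, 1, 2, 3, 4, 5}); every edge is covered by a bag; and for each vertex v the set of bags containing v is connected in the bag tree. The decomposition is therefore valid. The largest bag has 4 vertices, so the width is 3.

Yes; width 3.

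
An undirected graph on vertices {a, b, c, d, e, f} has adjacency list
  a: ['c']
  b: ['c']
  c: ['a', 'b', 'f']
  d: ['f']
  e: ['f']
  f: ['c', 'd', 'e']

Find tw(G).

A width-1 tree decomposition is:
Bags: B1 = {c, f}  B2 = {a, c}  B3 = {d, f}  B4 = {b, c}  B5 = {e, f}
Tree: B1–B2, B1–B3, B1–B4, B1–B5
Every bag has size at most 2, so the width is 2 − 1 = 1 and tw(G) ≤ 1. Any graph with an edge has treewidth ≥ 1, and G has the edge c–f. Therefore the treewidth is 1.

1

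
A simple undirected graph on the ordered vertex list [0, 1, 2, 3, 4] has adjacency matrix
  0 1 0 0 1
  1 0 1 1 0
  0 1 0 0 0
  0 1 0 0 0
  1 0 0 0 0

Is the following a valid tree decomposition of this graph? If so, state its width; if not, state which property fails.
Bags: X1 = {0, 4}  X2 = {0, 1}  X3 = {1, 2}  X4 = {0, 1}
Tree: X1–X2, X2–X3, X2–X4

A tree decomposition must satisfy three properties: every vertex lies in some bag; for every edge, both endpoints lie together in some bag; and for every vertex, the bags containing it form a connected subtree. Here vertex 3 appears in no bag, so the decomposition is invalid.

No — vertex 3 appears in no bag.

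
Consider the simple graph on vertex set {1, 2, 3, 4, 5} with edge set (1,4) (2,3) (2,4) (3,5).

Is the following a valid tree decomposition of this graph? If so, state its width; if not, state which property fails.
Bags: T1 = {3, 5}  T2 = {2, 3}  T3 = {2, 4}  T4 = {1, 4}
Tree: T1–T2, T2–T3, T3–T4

Every vertex of G appears in some bag (union = {1, 2, 3, 4, 5}); every edge is covered by a bag; and for each vertex v the set of bags containing v is connected in the bag tree. The decomposition is therefore valid. The largest bag has 2 vertices, so the width is 1.

Yes; width 1.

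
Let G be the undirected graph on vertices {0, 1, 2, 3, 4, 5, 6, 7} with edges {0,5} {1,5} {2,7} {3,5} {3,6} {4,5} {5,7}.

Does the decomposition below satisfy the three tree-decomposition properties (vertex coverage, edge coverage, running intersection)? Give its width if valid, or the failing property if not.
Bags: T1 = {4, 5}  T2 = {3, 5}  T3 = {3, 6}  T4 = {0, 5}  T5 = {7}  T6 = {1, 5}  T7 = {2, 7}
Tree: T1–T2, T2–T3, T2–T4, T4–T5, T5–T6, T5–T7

A tree decomposition must satisfy three properties: every vertex lies in some bag; for every edge, both endpoints lie together in some bag; and for every vertex, the bags containing it form a connected subtree. Here edge (5,7) lies in no bag, so the decomposition is invalid.

No — edge (5,7) lies in no bag.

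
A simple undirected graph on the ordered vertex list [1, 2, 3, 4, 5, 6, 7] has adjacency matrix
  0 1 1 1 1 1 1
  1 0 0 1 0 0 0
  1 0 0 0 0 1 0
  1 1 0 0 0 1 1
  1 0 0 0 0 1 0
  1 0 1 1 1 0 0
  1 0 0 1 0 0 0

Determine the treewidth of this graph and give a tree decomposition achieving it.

Each bag holds 3 vertices, so the decomposition has width 2, which upper-bounds the treewidth. Conversely, {1, 3, 6} is a clique of size 3, and the vertices of any clique must share a bag in every tree decomposition; so some bag has ≥ 3 vertices and tw(G) ≥ 2. Combining the bounds, tw(G) = 2.

Treewidth 2.
Bags: B1 = {1, 3, 6}  B2 = {1, 5, 6}  B3 = {1, 4, 6}  B4 = {1, 4, 7}  B5 = {1, 2, 4}
Tree: B1–B2, B1–B3, B3–B4, B4–B5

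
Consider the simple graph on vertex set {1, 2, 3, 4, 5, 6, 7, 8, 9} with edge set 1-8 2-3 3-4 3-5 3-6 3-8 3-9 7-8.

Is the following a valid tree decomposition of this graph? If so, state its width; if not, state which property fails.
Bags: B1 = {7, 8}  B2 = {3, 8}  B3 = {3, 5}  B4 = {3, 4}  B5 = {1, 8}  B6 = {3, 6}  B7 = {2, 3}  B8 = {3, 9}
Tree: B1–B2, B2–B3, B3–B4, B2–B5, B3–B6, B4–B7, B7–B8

Checking the three conditions: (i) the bags cover all of {1, 2, 3, 4, 5, 6, 7, 8, 9}; (ii) for each edge, some bag contains both endpoints; (iii) the bags containing any fixed vertex form a subtree. All hold, so the decomposition is valid with width 2 − 1 = 1.

Yes; width 1.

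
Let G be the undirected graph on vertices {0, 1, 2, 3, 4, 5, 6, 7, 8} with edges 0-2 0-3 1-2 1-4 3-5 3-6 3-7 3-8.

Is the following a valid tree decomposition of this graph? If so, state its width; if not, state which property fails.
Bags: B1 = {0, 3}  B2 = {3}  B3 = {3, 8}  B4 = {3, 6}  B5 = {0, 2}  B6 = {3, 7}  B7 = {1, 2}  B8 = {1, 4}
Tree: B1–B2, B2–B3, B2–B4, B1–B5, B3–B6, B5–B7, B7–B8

No — vertex 5 appears in no bag.

A tree decomposition must satisfy three properties: every vertex lies in some bag; for every edge, both endpoints lie together in some bag; and for every vertex, the bags containing it form a connected subtree. Here vertex 5 appears in no bag, so the decomposition is invalid.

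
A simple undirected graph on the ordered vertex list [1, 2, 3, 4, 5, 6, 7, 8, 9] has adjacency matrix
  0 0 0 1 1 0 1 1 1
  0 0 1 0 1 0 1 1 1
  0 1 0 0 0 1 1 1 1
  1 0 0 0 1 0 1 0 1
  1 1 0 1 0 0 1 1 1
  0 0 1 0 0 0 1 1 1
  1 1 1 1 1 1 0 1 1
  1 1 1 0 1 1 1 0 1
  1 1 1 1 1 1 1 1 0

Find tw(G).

4

A width-4 tree decomposition is:
Bags: B1 = {2, 5, 7, 8, 9}  B2 = {2, 3, 7, 8, 9}  B3 = {1, 5, 7, 8, 9}  B4 = {3, 6, 7, 8, 9}  B5 = {1, 4, 5, 7, 9}
Tree: B1–B2, B1–B3, B2–B4, B3–B5
Each bag holds 5 vertices, so the decomposition has width 4, which upper-bounds the treewidth. On the other hand G contains the 5-clique {1, 5, 7, 8, 9}. A clique must lie in a single bag of any decomposition, so no decomposition can have width below 4. The upper and lower bounds meet at 4, so that is the treewidth.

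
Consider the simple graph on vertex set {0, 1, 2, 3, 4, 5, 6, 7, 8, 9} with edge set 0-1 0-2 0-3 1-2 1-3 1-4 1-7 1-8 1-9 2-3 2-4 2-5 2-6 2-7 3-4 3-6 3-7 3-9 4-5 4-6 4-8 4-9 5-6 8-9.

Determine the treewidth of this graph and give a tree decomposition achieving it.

Each bag holds 4 vertices, so the decomposition has width 3, which upper-bounds the treewidth. For the lower bound, the 4 vertices {1, 4, 8, 9} are pairwise adjacent, and any tree decomposition puts a clique entirely inside one bag — forcing width ≥ 3. Therefore the treewidth is 3.

Treewidth 3.
Bags: B1 = {1, 4, 8, 9}  B2 = {1, 3, 4, 9}  B3 = {1, 2, 3, 4}  B4 = {2, 3, 4, 6}  B5 = {2, 4, 5, 6}  B6 = {0, 1, 2, 3}  B7 = {1, 2, 3, 7}
Tree: B1–B2, B2–B3, B3–B4, B4–B5, B3–B6, B3–B7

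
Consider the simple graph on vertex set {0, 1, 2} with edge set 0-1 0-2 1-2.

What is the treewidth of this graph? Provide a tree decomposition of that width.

With just one bag of size 3, the width is 3 − 1 = 2, so tw(G) ≤ 2. For the lower bound, the 3 vertices {0, 1, 2} are pairwise adjacent, and any tree decomposition puts a clique entirely inside one bag — forcing width ≥ 2. The upper and lower bounds meet at 2, so that is the treewidth.

Treewidth 2.
Bags: B1 = {0, 1, 2}
Tree: (single bag)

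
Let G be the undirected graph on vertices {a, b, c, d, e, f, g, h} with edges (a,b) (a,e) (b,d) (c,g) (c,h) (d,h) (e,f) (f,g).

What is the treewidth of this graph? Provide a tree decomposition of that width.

Every bag has size at most 3, so the width is 3 − 1 = 2 and tw(G) ≤ 2. For the lower bound, G contains the cycle e–a–b–d–h–c–g–f–e, so G is not a forest; only forests have treewidth ≤ 1, hence tw(G) ≥ 2. Therefore the treewidth is 2.

Treewidth 2.
Bags: B1 = {a, b, e}  B2 = {b, d, e}  B3 = {d, e, h}  B4 = {c, e, h}  B5 = {c, e, g}  B6 = {e, f, g}
Tree: B1–B2, B2–B3, B3–B4, B4–B5, B5–B6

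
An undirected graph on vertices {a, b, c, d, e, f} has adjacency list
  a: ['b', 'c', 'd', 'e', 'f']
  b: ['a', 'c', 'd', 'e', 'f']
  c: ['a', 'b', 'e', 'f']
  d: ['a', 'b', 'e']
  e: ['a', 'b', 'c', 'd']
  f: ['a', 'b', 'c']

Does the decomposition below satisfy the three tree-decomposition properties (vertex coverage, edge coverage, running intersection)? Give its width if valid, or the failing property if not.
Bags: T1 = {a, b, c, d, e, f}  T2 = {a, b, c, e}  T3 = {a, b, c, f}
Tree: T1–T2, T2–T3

No — bags containing vertex f are not connected in the tree.

A tree decomposition must satisfy three properties: every vertex lies in some bag; for every edge, both endpoints lie together in some bag; and for every vertex, the bags containing it form a connected subtree. Here bags containing vertex f are not connected in the tree, so the decomposition is invalid.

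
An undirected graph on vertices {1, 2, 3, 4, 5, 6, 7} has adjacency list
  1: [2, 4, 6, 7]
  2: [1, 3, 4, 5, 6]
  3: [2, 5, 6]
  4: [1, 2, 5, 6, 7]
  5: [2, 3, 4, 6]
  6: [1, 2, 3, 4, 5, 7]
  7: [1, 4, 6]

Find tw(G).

A width-3 tree decomposition is:
Bags: B1 = {2, 4, 5, 6}  B2 = {1, 2, 4, 6}  B3 = {2, 3, 5, 6}  B4 = {1, 4, 6, 7}
Tree: B1–B2, B1–B3, B2–B4
The largest bag has 4 vertices, giving width 3; this decomposition certifies tw(G) ≤ 3. On the other hand G contains the 4-clique {2, 3, 5, 6}. A clique must lie in a single bag of any decomposition, so no decomposition can have width below 3. Combining the bounds, tw(G) = 3.

3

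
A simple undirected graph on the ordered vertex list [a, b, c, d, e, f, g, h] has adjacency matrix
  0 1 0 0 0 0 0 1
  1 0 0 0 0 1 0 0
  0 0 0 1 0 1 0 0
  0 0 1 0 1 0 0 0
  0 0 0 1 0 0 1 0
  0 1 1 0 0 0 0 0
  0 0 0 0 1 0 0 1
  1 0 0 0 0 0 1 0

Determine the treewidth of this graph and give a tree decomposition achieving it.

Treewidth 2.
One such decomposition:
Bags: B1 = {a, b, h}  B2 = {b, f, h}  B3 = {c, f, h}  B4 = {c, d, h}  B5 = {d, e, h}  B6 = {e, g, h}
Tree: B1–B2, B2–B3, B3–B4, B4–B5, B5–B6

Every bag has size at most 3, so the width is 3 − 1 = 2 and tw(G) ≤ 2. Since h–a–b–f–c–d–e–g–h is a cycle in G, G is not acyclic. Forests are exactly the graphs of treewidth ≤ 1, so tw(G) ≥ 2. Combining the bounds, tw(G) = 2.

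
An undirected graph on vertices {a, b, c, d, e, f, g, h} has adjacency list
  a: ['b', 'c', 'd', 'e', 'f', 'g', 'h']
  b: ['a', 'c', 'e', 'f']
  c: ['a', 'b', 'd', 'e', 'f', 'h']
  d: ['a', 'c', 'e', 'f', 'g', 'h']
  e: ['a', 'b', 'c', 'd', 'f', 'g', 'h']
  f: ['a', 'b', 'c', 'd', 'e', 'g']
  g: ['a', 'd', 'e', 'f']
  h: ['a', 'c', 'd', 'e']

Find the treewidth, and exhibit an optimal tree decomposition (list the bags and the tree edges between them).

The largest bag has 5 vertices, giving width 4; this decomposition certifies tw(G) ≤ 4. Conversely, {a, d, e, f, g} is a clique of size 5, and the vertices of any clique must share a bag in every tree decomposition; so some bag has ≥ 5 vertices and tw(G) ≥ 4. Hence tw(G) = 4 exactly.

Treewidth 4.
One optimal decomposition is:
Bags: B1 = {a, c, d, e, f}  B2 = {a, b, c, e, f}  B3 = {a, d, e, f, g}  B4 = {a, c, d, e, h}
Tree: B1–B2, B1–B3, B1–B4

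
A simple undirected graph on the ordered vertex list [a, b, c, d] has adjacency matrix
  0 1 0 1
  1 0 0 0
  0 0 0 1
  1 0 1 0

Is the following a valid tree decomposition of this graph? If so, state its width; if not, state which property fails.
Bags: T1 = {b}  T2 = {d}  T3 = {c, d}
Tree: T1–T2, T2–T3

A tree decomposition must satisfy three properties: every vertex lies in some bag; for every edge, both endpoints lie together in some bag; and for every vertex, the bags containing it form a connected subtree. Here vertex a appears in no bag, so the decomposition is invalid.

No — vertex a appears in no bag.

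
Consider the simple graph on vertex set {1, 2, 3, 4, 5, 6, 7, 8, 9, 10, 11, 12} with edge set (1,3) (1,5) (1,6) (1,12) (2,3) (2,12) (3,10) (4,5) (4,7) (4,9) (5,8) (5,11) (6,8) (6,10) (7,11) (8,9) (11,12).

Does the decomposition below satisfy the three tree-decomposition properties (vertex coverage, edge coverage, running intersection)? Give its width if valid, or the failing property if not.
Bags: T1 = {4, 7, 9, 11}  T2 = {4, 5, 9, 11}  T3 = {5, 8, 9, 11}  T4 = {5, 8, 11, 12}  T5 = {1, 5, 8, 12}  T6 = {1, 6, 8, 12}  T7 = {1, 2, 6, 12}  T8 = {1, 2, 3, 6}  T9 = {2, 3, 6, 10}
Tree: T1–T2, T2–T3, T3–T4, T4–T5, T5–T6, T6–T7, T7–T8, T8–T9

Every vertex of G appears in some bag (union = {1, 2, 3, 4, 5, 6, 7, 8, 9, 10, 11, 12}); every edge is covered by a bag; and for each vertex v the set of bags containing v is connected in the bag tree. The decomposition is therefore valid. The largest bag has 4 vertices, so the width is 3.

Yes; width 3.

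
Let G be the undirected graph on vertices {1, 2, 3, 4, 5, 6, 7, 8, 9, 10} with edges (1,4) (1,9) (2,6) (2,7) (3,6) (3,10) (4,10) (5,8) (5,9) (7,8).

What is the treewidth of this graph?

2

A width-2 tree decomposition is:
Bags: B1 = {3, 6, 10}  B2 = {4, 6, 10}  B3 = {1, 4, 6}  B4 = {1, 6, 9}  B5 = {5, 6, 9}  B6 = {5, 6, 8}  B7 = {6, 7, 8}  B8 = {2, 6, 7}
Tree: B1–B2, B2–B3, B3–B4, B4–B5, B5–B6, B6–B7, B7–B8
Each bag holds 3 vertices, so the decomposition has width 2, which upper-bounds the treewidth. For the lower bound, G contains the cycle 6–3–10–4–1–9–5–8–7–2–6, so G is not a forest; only forests have treewidth ≤ 1, hence tw(G) ≥ 2. Therefore the treewidth is 2.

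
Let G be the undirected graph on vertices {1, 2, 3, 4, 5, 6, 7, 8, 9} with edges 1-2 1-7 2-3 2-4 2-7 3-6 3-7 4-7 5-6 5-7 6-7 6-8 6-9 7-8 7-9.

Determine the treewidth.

2

A width-2 tree decomposition is:
Bags: B1 = {2, 3, 7}  B2 = {1, 2, 7}  B3 = {2, 4, 7}  B4 = {3, 6, 7}  B5 = {6, 7, 8}  B6 = {5, 6, 7}  B7 = {6, 7, 9}
Tree: B1–B2, B1–B3, B1–B4, B4–B5, B4–B6, B4–B7
The largest bag has 3 vertices, giving width 2; this decomposition certifies tw(G) ≤ 2. For the lower bound, the 3 vertices {1, 2, 7} are pairwise adjacent, and any tree decomposition puts a clique entirely inside one bag — forcing width ≥ 2. Combining the bounds, tw(G) = 2.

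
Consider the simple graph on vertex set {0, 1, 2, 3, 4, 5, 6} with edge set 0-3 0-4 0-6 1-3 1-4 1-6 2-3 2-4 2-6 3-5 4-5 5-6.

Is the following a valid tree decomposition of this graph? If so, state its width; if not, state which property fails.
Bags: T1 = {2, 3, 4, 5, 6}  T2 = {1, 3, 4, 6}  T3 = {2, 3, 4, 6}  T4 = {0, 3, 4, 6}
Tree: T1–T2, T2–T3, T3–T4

A tree decomposition must satisfy three properties: every vertex lies in some bag; for every edge, both endpoints lie together in some bag; and for every vertex, the bags containing it form a connected subtree. Here bags containing vertex 2 are not connected in the tree, so the decomposition is invalid.

No — bags containing vertex 2 are not connected in the tree.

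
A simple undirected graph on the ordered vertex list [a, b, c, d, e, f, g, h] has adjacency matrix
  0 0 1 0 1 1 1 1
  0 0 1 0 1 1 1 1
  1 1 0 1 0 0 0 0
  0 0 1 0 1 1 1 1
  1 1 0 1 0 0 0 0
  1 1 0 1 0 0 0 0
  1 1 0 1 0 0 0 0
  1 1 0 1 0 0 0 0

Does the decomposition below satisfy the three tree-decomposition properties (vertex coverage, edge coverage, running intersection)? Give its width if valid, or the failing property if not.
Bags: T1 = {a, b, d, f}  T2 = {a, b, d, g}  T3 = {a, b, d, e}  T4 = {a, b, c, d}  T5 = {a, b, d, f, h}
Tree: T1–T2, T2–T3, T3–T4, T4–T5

A tree decomposition must satisfy three properties: every vertex lies in some bag; for every edge, both endpoints lie together in some bag; and for every vertex, the bags containing it form a connected subtree. Here bags containing vertex f are not connected in the tree, so the decomposition is invalid.

No — bags containing vertex f are not connected in the tree.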